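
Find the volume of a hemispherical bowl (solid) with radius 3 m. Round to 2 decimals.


Shape: hemisphere (half of a sphere)
Radius r = 3 m
Formula: V = (1/2) * (4/3) * pi * r^3 = (2/3) * pi * r^3
r^3 = 27
(2/3) * 27 = 18
V = 18 * pi
V = 56.55
56.55 m^3


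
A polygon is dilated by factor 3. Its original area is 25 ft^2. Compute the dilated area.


Linear scale factor k = 3
Original area = 25 ft^2
Rule: under a linear scaling by k, areas scale by k^2.
k^2 = 3^2 = 9
New area = 25 * 9
New area = 225
225 ft^2


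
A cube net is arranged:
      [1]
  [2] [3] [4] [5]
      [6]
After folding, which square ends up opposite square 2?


Net: cross layout. Take square 3 as the base (bottom).
Fold the four squares in the horizontal row up around 3: 2 -> left, 4 -> right, 5 wraps to the top.
Fold 1 and 6 up from 3: 1 -> back, 6 -> front.
Opposite pairs are therefore: (1, 6), (2, 4), (3, 5).
Face 2 is opposite face 4.
face 4


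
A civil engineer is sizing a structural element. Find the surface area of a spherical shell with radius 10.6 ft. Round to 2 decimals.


Shape: sphere
Radius r = 10.6 ft
Formula: SA = 4 * pi * r^2
r^2 = 112.36
SA = 4 * pi * 112.36
SA = 449.44 * pi
SA = 1411.96
1411.96 ft^2


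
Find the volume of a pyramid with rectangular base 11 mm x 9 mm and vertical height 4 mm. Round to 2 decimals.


Shape: rectangular pyramid
Base: 11 mm x 9 mm, Height h = 4 mm
Formula: V = (1/3) * base_area * h
base_area = 11 * 9 = 99
base_area * h = 99 * 4 = 396
V = 396 / 3
V = 132
132 mm^3


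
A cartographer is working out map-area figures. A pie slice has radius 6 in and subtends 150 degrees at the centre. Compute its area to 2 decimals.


Shape: circular sector
Radius r = 6 in, Angle = 150 degrees
Formula: A = (angle/360) * pi * r^2
r^2 = 36
Fraction of circle = 150/360
A = (150/360) * pi * 36
A = 15 * pi
A = 47.12
47.12 in^2


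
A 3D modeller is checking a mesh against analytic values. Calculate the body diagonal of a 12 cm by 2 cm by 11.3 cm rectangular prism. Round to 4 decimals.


Shape: rectangular box (space diagonal)
l = 12 cm, w = 2 cm, h = 11.3 cm
Visualize: the diagonal of the base, then a right triangle with that diagonal and the height.
Formula: d = sqrt(l^2 + w^2 + h^2)
l^2 + w^2 + h^2 = 144 + 4 + 127.69 = 275.69
d = sqrt(275.69)
d = 16.6039
16.6039 cm


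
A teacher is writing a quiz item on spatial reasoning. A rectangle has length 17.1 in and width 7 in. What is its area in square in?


Shape: rectangle
Length l = 17.1 in, Width w = 7 in
Formula: A = l * w
A = 17.1 * 7
A = 119.7
119.7 in^2


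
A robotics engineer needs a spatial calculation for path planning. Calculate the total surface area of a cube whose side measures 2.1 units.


Shape: cube
Side s = 2.1 units
A cube has 6 square faces.
Formula: SA = 6 * s^2
s^2 = 4.41
SA = 6 * 4.41
SA = 26.46
26.46 units^2


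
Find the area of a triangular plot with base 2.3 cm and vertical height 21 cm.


Shape: triangle
Base b = 2.3 cm, Height h = 21 cm
Formula: A = (1/2) * b * h
A = 0.5 * 2.3 * 21
A = 0.5 * 48.3
A = 24.15
24.15 cm^2


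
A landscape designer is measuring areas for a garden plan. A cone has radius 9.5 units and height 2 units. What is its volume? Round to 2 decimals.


Shape: cone
Radius r = 9.5 units, Height h = 2 units
Formula: V = (1/3) * pi * r^2 * h
r^2 = 90.25
pi * r^2 * h = pi * 90.25 * 2 = 180.5 * pi
V = 180.5 * pi / 3
V = 189.02
189.02 units^3


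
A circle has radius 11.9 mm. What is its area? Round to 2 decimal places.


Shape: circle
Radius r = 11.9 mm
Formula: A = pi * r^2
r^2 = 11.9^2 = 141.61
A = pi * 141.61
A = 444.88
444.88 mm^2


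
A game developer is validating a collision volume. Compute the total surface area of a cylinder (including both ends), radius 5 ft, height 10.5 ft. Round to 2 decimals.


Shape: closed cylinder
Radius r = 5 ft, Height h = 10.5 ft
Formula: SA = 2*pi*r^2 + 2*pi*r*h = 2*pi*r*(r + h)
r + h = 15.5
2 * r * (r + h) = 2 * 5 * 15.5 = 155
SA = 155 * pi
SA = 486.95
486.95 ft^2


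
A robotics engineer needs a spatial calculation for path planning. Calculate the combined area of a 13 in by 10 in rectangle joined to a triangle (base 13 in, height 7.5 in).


Composite shape: rectangle + triangle
Rectangle area = 13 * 10 = 130
Triangle area = 0.5 * 13 * 7.5 = 48.75
Total = 130 + 48.75
Total = 178.75
178.75 in^2


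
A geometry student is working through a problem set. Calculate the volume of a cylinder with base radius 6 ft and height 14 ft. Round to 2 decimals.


Shape: cylinder
Radius r = 6 ft, Height h = 14 ft
Formula: V = pi * r^2 * h
r^2 = 36
V = pi * 36 * 14
V = 504 * pi
V = 1583.36
1583.36 ft^3


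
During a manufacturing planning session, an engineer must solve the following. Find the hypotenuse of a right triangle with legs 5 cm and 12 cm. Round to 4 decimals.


Shape: right triangle
Legs a = 5 cm, b = 12 cm
Formula: c = sqrt(a^2 + b^2)
a^2 = 25, b^2 = 144
a^2 + b^2 = 169
c = sqrt(169)
c = 13.0
13 cm


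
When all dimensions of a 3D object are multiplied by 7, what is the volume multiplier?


Linear scale factor k = 7
Rule: under a linear scaling by k, volumes scale by k^3.
k^3 = 7 * 7 * 7
k^3 = 49 * 7
k^3 = 343
Volume scales by a factor of 343.
343 (dimensionless)


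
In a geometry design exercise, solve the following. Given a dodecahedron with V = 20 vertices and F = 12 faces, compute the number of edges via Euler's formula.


Polyhedron: dodecahedron
Euler's formula for convex polyhedra: V - E + F = 2
Given: V = 20 vertices and F = 12 faces
Solve for E:
E = V + F - 2 = 20 + 12 - 2 = 30
30 edges


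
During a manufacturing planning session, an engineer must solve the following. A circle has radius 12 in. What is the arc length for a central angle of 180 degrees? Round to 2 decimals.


Shape: circular arc
Radius r = 12 in, Angle = 180 degrees
Formula: L = (angle/360) * 2 * pi * r
2 * pi * r = 24 * pi
L = (180/360) * 24 * pi
L = 12 * pi
L = 37.7
37.7 in


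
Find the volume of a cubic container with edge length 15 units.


Shape: cube
Side s = 15 units
Formula: V = s^3
V = 15 * 15 * 15
V = 225 * 15
V = 3375
3375 units^3


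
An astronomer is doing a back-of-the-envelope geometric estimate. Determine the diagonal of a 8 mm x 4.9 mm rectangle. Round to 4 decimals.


Shape: rectangle (diagonal via Pythagoras)
Sides: 8 mm and 4.9 mm
Formula: d = sqrt(l^2 + w^2)
l^2 = 64, w^2 = 24.01
l^2 + w^2 = 88.01
d = sqrt(88.01)
d = 9.3814
9.3814 mm


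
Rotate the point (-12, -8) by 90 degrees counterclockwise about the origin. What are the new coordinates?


Transformation: rotation about the origin
Original point: (-12, -8)
Rule for 90 deg counterclockwise: (x, y) -> (-y, x)
Apply: (-12, -8) -> (8, -12)
(8, -12)


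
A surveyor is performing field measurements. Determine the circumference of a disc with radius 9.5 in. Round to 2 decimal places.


Shape: circle
Radius r = 9.5 in
Formula: C = 2 * pi * r
C = 2 * pi * 9.5
C = 19 * pi
C = 59.69
59.69 in


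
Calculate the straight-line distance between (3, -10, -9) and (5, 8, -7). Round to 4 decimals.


3D distance between two points
P1 = (3, -10, -9), P2 = (5, 8, -7)
Formula: d = sqrt((x2-x1)^2 + (y2-y1)^2 + (z2-z1)^2)
dx = 5 - 3 = 2
dy = 8 - -10 = 18
dz = -7 - -9 = 2
dx^2 + dy^2 + dz^2 = 4 + 324 + 4 = 332
d = sqrt(332)
d = 18.2209
18.2209 units


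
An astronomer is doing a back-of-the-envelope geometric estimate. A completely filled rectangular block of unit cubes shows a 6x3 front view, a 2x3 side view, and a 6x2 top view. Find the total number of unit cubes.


Orthographic views of a solid rectangular block:
Front view 6 x 3 -> length = 6, height = 3
Side view 2 x 3 -> width = 2, height = 3 (consistent)
Top view 6 x 2 -> confirms length = 6, width = 2
The block is 6 x 2 x 3.
Total unit cubes = 6 * 2 * 3 = 36
36 unit cubes


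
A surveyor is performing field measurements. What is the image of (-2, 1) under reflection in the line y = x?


Transformation: reflection
Original point: (-2, 1)
Rule for reflection over y = x: (x, y) -> (y, x)
Apply: (-2, 1) -> (1, -2)
(1, -2)


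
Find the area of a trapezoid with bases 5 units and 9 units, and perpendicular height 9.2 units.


Shape: trapezoid
Parallel sides a = 5 units, b = 9 units; Height h = 9.2 units
Formula: A = (a + b) * h / 2
a + b = 5 + 9 = 14
A = 14 * 9.2 / 2
A = 128.8 / 2
A = 64.4
64.4 units^2


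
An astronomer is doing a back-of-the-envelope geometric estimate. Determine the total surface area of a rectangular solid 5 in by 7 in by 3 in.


Shape: rectangular prism
l = 5 in, w = 7 in, h = 3 in
Formula: SA = 2(lw + lh + wh)
lw = 35, lh = 15, wh = 21
lw + lh + wh = 71
SA = 2 * 71
SA = 142
142 in^2


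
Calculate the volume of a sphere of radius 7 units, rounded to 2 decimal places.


Shape: sphere
Radius r = 7 units
Formula: V = (4/3) * pi * r^3
r^3 = 343
(4/3) * 343 = 457.333333
V = 457.333333 * pi
V = 1436.76
1436.76 units^3


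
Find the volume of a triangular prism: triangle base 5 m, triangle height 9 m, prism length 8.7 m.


Shape: triangular prism
Triangle base = 5 m, triangle height = 9 m, prism length L = 8.7 m
Formula: V = (1/2 * b * h_tri) * L
Cross-section area = 0.5 * 5 * 9 = 22.5
V = 22.5 * 8.7
V = 195.75
195.75 m^3


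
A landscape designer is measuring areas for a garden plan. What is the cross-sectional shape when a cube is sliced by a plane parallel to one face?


Solid: cube
Cutting plane: parallel to one face
Visualize the intersection of the plane with the solid's surface.
The boundary of the cut region is a square.
square


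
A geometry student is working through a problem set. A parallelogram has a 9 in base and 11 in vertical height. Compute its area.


Shape: parallelogram
Base b = 9 in, Height h = 11 in
Formula: A = b * h
A = 9 * 11
A = 99
99 in^2


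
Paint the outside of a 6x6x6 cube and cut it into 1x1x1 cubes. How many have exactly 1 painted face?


Large cube: 6 x 6 x 6, cut into unit cubes.
n = 6, so n - 2 = 4
Cubes with 1 painted face lie in the interior of each face.
A cube has 6 faces; each contributes (n - 2)^2 = 16 such cubes.
Count = 6 * 16 = 96
96 unit cubes


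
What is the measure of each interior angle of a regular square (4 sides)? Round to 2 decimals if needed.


Shape: regular square (4 sides)
Formula: interior angle = (n - 2) * 180 / n
(n - 2) = 2
(n - 2) * 180 = 360
angle = 360 / 4
angle = 90
90 degrees


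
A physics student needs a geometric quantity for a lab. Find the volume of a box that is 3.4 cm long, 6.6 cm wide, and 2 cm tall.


Shape: rectangular prism
l = 3.4 cm, w = 6.6 cm, h = 2 cm
Formula: V = l * w * h
V = 3.4 * 6.6 * 2
V = 22.44 * 2
V = 44.88
44.88 cm^3


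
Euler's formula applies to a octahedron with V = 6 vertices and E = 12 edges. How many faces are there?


Polyhedron: octahedron
Euler's formula for convex polyhedra: V - E + F = 2
Given: V = 6 vertices and E = 12 edges
Solve for F:
F = 2 + E - V = 2 + 12 - 6 = 8
8 faces


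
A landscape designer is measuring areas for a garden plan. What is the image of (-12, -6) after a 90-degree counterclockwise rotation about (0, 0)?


Transformation: rotation about the origin
Original point: (-12, -6)
Rule for 90 deg counterclockwise: (x, y) -> (-y, x)
Apply: (-12, -6) -> (6, -12)
(6, -12)


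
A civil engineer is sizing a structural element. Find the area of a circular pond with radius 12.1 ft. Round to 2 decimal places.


Shape: circle
Radius r = 12.1 ft
Formula: A = pi * r^2
r^2 = 12.1^2 = 146.41
A = pi * 146.41
A = 459.96
459.96 ft^2


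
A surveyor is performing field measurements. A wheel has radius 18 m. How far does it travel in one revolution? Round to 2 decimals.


Shape: circle
Radius r = 18 m
Formula: C = 2 * pi * r
C = 2 * pi * 18
C = 36 * pi
C = 113.1
113.1 m


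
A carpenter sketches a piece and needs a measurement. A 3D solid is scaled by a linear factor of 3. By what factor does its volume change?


Linear scale factor k = 3
Rule: under a linear scaling by k, volumes scale by k^3.
k^3 = 3 * 3 * 3
k^3 = 9 * 3
k^3 = 27
Volume scales by a factor of 27.
27 (dimensionless)


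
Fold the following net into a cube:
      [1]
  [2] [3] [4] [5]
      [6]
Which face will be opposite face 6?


Net: cross layout. Take square 3 as the base (bottom).
Fold the four squares in the horizontal row up around 3: 2 -> left, 4 -> right, 5 wraps to the top.
Fold 1 and 6 up from 3: 1 -> back, 6 -> front.
Opposite pairs are therefore: (1, 6), (2, 4), (3, 5).
Face 6 is opposite face 1.
face 1


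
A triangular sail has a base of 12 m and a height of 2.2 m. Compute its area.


Shape: triangle
Base b = 12 m, Height h = 2.2 m
Formula: A = (1/2) * b * h
A = 0.5 * 12 * 2.2
A = 0.5 * 26.4
A = 13.2
13.2 m^2


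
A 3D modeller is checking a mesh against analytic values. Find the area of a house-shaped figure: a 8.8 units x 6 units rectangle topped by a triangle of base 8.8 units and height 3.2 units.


Composite shape: rectangle + triangle
Rectangle area = 8.8 * 6 = 52.8
Triangle area = 0.5 * 8.8 * 3.2 = 14.08
Total = 52.8 + 14.08
Total = 66.88
66.88 units^2


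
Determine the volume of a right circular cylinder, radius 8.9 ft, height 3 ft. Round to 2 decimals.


Shape: cylinder
Radius r = 8.9 ft, Height h = 3 ft
Formula: V = pi * r^2 * h
r^2 = 79.21
V = pi * 79.21 * 3
V = 237.63 * pi
V = 746.54
746.54 ft^3


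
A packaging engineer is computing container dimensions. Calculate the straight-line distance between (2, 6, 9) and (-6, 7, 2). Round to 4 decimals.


3D distance between two points
P1 = (2, 6, 9), P2 = (-6, 7, 2)
Formula: d = sqrt((x2-x1)^2 + (y2-y1)^2 + (z2-z1)^2)
dx = -6 - 2 = -8
dy = 7 - 6 = 1
dz = 2 - 9 = -7
dx^2 + dy^2 + dz^2 = 64 + 1 + 49 = 114
d = sqrt(114)
d = 10.6771
10.6771 units


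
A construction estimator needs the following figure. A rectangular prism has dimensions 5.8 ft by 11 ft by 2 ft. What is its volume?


Shape: rectangular prism
l = 5.8 ft, w = 11 ft, h = 2 ft
Formula: V = l * w * h
V = 5.8 * 11 * 2
V = 63.8 * 2
V = 127.6
127.6 ft^3


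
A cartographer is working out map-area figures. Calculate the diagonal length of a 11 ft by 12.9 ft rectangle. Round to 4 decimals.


Shape: rectangle (diagonal via Pythagoras)
Sides: 11 ft and 12.9 ft
Formula: d = sqrt(l^2 + w^2)
l^2 = 121, w^2 = 166.41
l^2 + w^2 = 287.41
d = sqrt(287.41)
d = 16.9532
16.9532 ft


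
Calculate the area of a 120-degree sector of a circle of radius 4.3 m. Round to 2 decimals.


Shape: circular sector
Radius r = 4.3 m, Angle = 120 degrees
Formula: A = (angle/360) * pi * r^2
r^2 = 18.49
Fraction of circle = 120/360
A = (120/360) * pi * 18.49
A = 6.163333 * pi
A = 19.36
19.36 m^2


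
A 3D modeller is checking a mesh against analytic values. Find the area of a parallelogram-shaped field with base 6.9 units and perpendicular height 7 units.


Shape: parallelogram
Base b = 6.9 units, Height h = 7 units
Formula: A = b * h
A = 6.9 * 7
A = 48.3
48.3 units^2


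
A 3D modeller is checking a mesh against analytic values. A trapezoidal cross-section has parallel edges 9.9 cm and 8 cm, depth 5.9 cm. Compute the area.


Shape: trapezoid
Parallel sides a = 9.9 cm, b = 8 cm; Height h = 5.9 cm
Formula: A = (a + b) * h / 2
a + b = 9.9 + 8 = 17.9
A = 17.9 * 5.9 / 2
A = 105.61 / 2
A = 52.805
52.805 cm^2


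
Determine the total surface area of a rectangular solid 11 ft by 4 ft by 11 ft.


Shape: rectangular prism
l = 11 ft, w = 4 ft, h = 11 ft
Formula: SA = 2(lw + lh + wh)
lw = 44, lh = 121, wh = 44
lw + lh + wh = 209
SA = 2 * 209
SA = 418
418 ft^2


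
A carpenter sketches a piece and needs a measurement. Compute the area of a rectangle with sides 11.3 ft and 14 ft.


Shape: rectangle
Length l = 11.3 ft, Width w = 14 ft
Formula: A = l * w
A = 11.3 * 14
A = 158.2
158.2 ft^2


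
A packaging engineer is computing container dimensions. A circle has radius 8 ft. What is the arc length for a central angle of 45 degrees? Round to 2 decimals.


Shape: circular arc
Radius r = 8 ft, Angle = 45 degrees
Formula: L = (angle/360) * 2 * pi * r
2 * pi * r = 16 * pi
L = (45/360) * 16 * pi
L = 2 * pi
L = 6.28
6.28 ft


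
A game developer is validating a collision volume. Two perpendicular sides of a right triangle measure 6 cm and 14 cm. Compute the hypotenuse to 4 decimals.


Shape: right triangle
Legs a = 6 cm, b = 14 cm
Formula: c = sqrt(a^2 + b^2)
a^2 = 36, b^2 = 196
a^2 + b^2 = 232
c = sqrt(232)
c = 15.2315
15.2315 cm


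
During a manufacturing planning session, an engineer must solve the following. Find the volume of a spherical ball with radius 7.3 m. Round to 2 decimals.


Shape: sphere
Radius r = 7.3 m
Formula: V = (4/3) * pi * r^3
r^3 = 389.017
(4/3) * 389.017 = 518.689333
V = 518.689333 * pi
V = 1629.51
1629.51 m^3


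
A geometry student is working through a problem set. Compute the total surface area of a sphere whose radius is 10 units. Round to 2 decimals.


Shape: sphere
Radius r = 10 units
Formula: SA = 4 * pi * r^2
r^2 = 100
SA = 4 * pi * 100
SA = 400 * pi
SA = 1256.64
1256.64 units^2


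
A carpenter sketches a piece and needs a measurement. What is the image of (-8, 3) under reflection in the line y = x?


Transformation: reflection
Original point: (-8, 3)
Rule for reflection over y = x: (x, y) -> (y, x)
Apply: (-8, 3) -> (3, -8)
(3, -8)


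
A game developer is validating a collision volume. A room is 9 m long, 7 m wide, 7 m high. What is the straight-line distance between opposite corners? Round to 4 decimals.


Shape: rectangular box (space diagonal)
l = 9 m, w = 7 m, h = 7 m
Visualize: the diagonal of the base, then a right triangle with that diagonal and the height.
Formula: d = sqrt(l^2 + w^2 + h^2)
l^2 + w^2 + h^2 = 81 + 49 + 49 = 179
d = sqrt(179)
d = 13.3791
13.3791 m


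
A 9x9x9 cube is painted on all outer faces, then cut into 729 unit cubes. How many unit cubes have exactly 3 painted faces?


Large cube: 9 x 9 x 9, cut into unit cubes.
Cubes with 3 painted faces are at the corners. A cube always has 8 corners.
Count = 8
8 unit cubes


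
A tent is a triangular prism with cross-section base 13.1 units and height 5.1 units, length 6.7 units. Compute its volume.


Shape: triangular prism
Triangle base = 13.1 units, triangle height = 5.1 units, prism length L = 6.7 units
Formula: V = (1/2 * b * h_tri) * L
Cross-section area = 0.5 * 13.1 * 5.1 = 33.405
V = 33.405 * 6.7
V = 223.8135
223.8135 units^3


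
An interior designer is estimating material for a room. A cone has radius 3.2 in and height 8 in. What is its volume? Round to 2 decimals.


Shape: cone
Radius r = 3.2 in, Height h = 8 in
Formula: V = (1/3) * pi * r^2 * h
r^2 = 10.24
pi * r^2 * h = pi * 10.24 * 8 = 81.92 * pi
V = 81.92 * pi / 3
V = 85.79
85.79 in^3


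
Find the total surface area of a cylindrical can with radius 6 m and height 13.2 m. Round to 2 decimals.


Shape: closed cylinder
Radius r = 6 m, Height h = 13.2 m
Formula: SA = 2*pi*r^2 + 2*pi*r*h = 2*pi*r*(r + h)
r + h = 19.2
2 * r * (r + h) = 2 * 6 * 19.2 = 230.4
SA = 230.4 * pi
SA = 723.82
723.82 m^2


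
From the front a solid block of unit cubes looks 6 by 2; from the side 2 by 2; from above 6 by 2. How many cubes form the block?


Orthographic views of a solid rectangular block:
Front view 6 x 2 -> length = 6, height = 2
Side view 2 x 2 -> width = 2, height = 2 (consistent)
Top view 6 x 2 -> confirms length = 6, width = 2
The block is 6 x 2 x 2.
Total unit cubes = 6 * 2 * 2 = 24
24 unit cubes


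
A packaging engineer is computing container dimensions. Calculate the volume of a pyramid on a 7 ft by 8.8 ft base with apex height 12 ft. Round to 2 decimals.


Shape: rectangular pyramid
Base: 7 ft x 8.8 ft, Height h = 12 ft
Formula: V = (1/3) * base_area * h
base_area = 7 * 8.8 = 61.6
base_area * h = 61.6 * 12 = 739.2
V = 739.2 / 3
V = 246.4
246.4 ft^3


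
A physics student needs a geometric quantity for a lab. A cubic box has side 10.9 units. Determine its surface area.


Shape: cube
Side s = 10.9 units
A cube has 6 square faces.
Formula: SA = 6 * s^2
s^2 = 118.81
SA = 6 * 118.81
SA = 712.86
712.86 units^2


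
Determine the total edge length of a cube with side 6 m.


Shape: cube
Side s = 6 m
A cube has 12 edges, all equal.
Formula: total edge length = 12 * s
Total = 12 * 6
Total = 72
72 m


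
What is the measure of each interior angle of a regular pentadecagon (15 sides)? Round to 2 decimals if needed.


Shape: regular pentadecagon (15 sides)
Formula: interior angle = (n - 2) * 180 / n
(n - 2) = 13
(n - 2) * 180 = 2340
angle = 2340 / 15
angle = 156
156 degrees


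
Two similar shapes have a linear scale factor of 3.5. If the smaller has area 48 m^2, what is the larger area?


Linear scale factor k = 3.5
Original area = 48 m^2
Rule: under a linear scaling by k, areas scale by k^2.
k^2 = 3.5^2 = 12.25
New area = 48 * 12.25
New area = 588
588 m^2


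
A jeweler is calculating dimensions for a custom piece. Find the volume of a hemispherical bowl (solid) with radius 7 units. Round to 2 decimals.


Shape: hemisphere (half of a sphere)
Radius r = 7 units
Formula: V = (1/2) * (4/3) * pi * r^3 = (2/3) * pi * r^3
r^3 = 343
(2/3) * 343 = 228.666667
V = 228.666667 * pi
V = 718.38
718.38 units^3


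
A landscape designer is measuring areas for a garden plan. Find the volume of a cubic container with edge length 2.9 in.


Shape: cube
Side s = 2.9 in
Formula: V = s^3
V = 2.9 * 2.9 * 2.9
V = 8.41 * 2.9
V = 24.389
24.389 in^3


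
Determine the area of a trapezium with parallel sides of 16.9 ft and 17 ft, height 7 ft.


Shape: trapezoid
Parallel sides a = 16.9 ft, b = 17 ft; Height h = 7 ft
Formula: A = (a + b) * h / 2
a + b = 16.9 + 17 = 33.9
A = 33.9 * 7 / 2
A = 237.3 / 2
A = 118.65
118.65 ft^2


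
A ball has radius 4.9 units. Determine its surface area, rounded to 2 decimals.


Shape: sphere
Radius r = 4.9 units
Formula: SA = 4 * pi * r^2
r^2 = 24.01
SA = 4 * pi * 24.01
SA = 96.04 * pi
SA = 301.72
301.72 units^2


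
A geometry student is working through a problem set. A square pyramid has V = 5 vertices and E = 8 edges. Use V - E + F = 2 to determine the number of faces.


Polyhedron: square pyramid
Euler's formula for convex polyhedra: V - E + F = 2
Given: V = 5 vertices and E = 8 edges
Solve for F:
F = 2 + E - V = 2 + 8 - 5 = 5
5 faces


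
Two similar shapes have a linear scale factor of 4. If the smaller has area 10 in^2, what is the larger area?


Linear scale factor k = 4
Original area = 10 in^2
Rule: under a linear scaling by k, areas scale by k^2.
k^2 = 4^2 = 16
New area = 10 * 16
New area = 160
160 in^2


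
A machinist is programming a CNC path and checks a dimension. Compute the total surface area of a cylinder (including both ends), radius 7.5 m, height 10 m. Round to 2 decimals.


Shape: closed cylinder
Radius r = 7.5 m, Height h = 10 m
Formula: SA = 2*pi*r^2 + 2*pi*r*h = 2*pi*r*(r + h)
r + h = 17.5
2 * r * (r + h) = 2 * 7.5 * 17.5 = 262.5
SA = 262.5 * pi
SA = 824.67
824.67 m^2


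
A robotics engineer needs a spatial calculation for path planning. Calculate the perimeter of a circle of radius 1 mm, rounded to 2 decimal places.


Shape: circle
Radius r = 1 mm
Formula: C = 2 * pi * r
C = 2 * pi * 1
C = 2 * pi
C = 6.28
6.28 mm


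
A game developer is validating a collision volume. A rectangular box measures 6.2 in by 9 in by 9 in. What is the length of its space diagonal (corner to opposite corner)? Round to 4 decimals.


Shape: rectangular box (space diagonal)
l = 6.2 in, w = 9 in, h = 9 in
Visualize: the diagonal of the base, then a right triangle with that diagonal and the height.
Formula: d = sqrt(l^2 + w^2 + h^2)
l^2 + w^2 + h^2 = 38.44 + 81 + 81 = 200.44
d = sqrt(200.44)
d = 14.1577
14.1577 in


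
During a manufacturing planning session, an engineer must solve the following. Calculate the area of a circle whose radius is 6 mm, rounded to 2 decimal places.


Shape: circle
Radius r = 6 mm
Formula: A = pi * r^2
r^2 = 6^2 = 36
A = pi * 36
A = 113.1
113.1 mm^2


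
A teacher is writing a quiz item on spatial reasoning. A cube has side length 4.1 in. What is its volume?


Shape: cube
Side s = 4.1 in
Formula: V = s^3
V = 4.1 * 4.1 * 4.1
V = 16.81 * 4.1
V = 68.921
68.921 in^3


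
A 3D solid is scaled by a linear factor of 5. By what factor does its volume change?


Linear scale factor k = 5
Rule: under a linear scaling by k, volumes scale by k^3.
k^3 = 5 * 5 * 5
k^3 = 25 * 5
k^3 = 125
Volume scales by a factor of 125.
125 (dimensionless)


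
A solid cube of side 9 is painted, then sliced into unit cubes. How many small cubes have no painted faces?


Large cube: 9 x 9 x 9, cut into unit cubes.
n = 9, so n - 2 = 7
Unpainted cubes form the interior (n - 2)^3 block.
(n - 2)^3 = 7^3 = 343
343 unit cubes


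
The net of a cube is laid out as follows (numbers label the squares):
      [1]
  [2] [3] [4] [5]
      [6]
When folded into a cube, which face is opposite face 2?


Net: cross layout. Take square 3 as the base (bottom).
Fold the four squares in the horizontal row up around 3: 2 -> left, 4 -> right, 5 wraps to the top.
Fold 1 and 6 up from 3: 1 -> back, 6 -> front.
Opposite pairs are therefore: (1, 6), (2, 4), (3, 5).
Face 2 is opposite face 4.
face 4


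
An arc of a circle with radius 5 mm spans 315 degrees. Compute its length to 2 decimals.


Shape: circular arc
Radius r = 5 mm, Angle = 315 degrees
Formula: L = (angle/360) * 2 * pi * r
2 * pi * r = 10 * pi
L = (315/360) * 10 * pi
L = 8.75 * pi
L = 27.49
27.49 mm


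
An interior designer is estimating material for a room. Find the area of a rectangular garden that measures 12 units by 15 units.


Shape: rectangle
Length l = 12 units, Width w = 15 units
Formula: A = l * w
A = 12 * 15
A = 180
180 units^2


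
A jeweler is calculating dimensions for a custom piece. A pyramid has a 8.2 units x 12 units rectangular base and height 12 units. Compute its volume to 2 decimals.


Shape: rectangular pyramid
Base: 8.2 units x 12 units, Height h = 12 units
Formula: V = (1/3) * base_area * h
base_area = 8.2 * 12 = 98.4
base_area * h = 98.4 * 12 = 1180.8
V = 1180.8 / 3
V = 393.6
393.6 units^3


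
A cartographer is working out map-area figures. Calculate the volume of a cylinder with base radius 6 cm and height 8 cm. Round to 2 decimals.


Shape: cylinder
Radius r = 6 cm, Height h = 8 cm
Formula: V = pi * r^2 * h
r^2 = 36
V = pi * 36 * 8
V = 288 * pi
V = 904.78
904.78 cm^3


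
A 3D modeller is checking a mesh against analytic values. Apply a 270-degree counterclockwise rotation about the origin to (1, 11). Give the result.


Transformation: rotation about the origin
Original point: (1, 11)
Rule for 270 deg counterclockwise: (x, y) -> (y, -x)
Apply: (1, 11) -> (11, -1)
(11, -1)


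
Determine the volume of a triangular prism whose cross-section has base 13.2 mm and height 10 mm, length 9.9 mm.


Shape: triangular prism
Triangle base = 13.2 mm, triangle height = 10 mm, prism length L = 9.9 mm
Formula: V = (1/2 * b * h_tri) * L
Cross-section area = 0.5 * 13.2 * 10 = 66
V = 66 * 9.9
V = 653.4
653.4 mm^3


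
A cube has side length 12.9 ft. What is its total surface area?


Shape: cube
Side s = 12.9 ft
A cube has 6 square faces.
Formula: SA = 6 * s^2
s^2 = 166.41
SA = 6 * 166.41
SA = 998.46
998.46 ft^2


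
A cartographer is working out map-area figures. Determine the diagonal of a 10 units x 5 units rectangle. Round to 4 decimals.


Shape: rectangle (diagonal via Pythagoras)
Sides: 10 units and 5 units
Formula: d = sqrt(l^2 + w^2)
l^2 = 100, w^2 = 25
l^2 + w^2 = 125
d = sqrt(125)
d = 11.1803
11.1803 units


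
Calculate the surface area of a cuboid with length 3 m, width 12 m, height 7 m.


Shape: rectangular prism
l = 3 m, w = 12 m, h = 7 m
Formula: SA = 2(lw + lh + wh)
lw = 36, lh = 21, wh = 84
lw + lh + wh = 141
SA = 2 * 141
SA = 282
282 m^2


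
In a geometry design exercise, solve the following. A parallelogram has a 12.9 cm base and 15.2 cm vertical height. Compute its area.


Shape: parallelogram
Base b = 12.9 cm, Height h = 15.2 cm
Formula: A = b * h
A = 12.9 * 15.2
A = 196.08
196.08 cm^2


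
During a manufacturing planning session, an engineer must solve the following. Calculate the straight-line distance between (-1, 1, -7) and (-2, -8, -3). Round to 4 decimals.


3D distance between two points
P1 = (-1, 1, -7), P2 = (-2, -8, -3)
Formula: d = sqrt((x2-x1)^2 + (y2-y1)^2 + (z2-z1)^2)
dx = -2 - -1 = -1
dy = -8 - 1 = -9
dz = -3 - -7 = 4
dx^2 + dy^2 + dz^2 = 1 + 81 + 16 = 98
d = sqrt(98)
d = 9.8995
9.8995 units


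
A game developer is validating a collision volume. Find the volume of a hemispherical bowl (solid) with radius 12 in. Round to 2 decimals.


Shape: hemisphere (half of a sphere)
Radius r = 12 in
Formula: V = (1/2) * (4/3) * pi * r^3 = (2/3) * pi * r^3
r^3 = 1728
(2/3) * 1728 = 1152
V = 1152 * pi
V = 3619.11
3619.11 in^3


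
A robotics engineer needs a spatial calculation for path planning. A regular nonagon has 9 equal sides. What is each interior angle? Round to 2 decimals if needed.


Shape: regular nonagon (9 sides)
Formula: interior angle = (n - 2) * 180 / n
(n - 2) = 7
(n - 2) * 180 = 1260
angle = 1260 / 9
angle = 140
140 degrees


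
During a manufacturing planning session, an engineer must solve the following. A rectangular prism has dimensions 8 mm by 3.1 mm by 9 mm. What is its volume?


Shape: rectangular prism
l = 8 mm, w = 3.1 mm, h = 9 mm
Formula: V = l * w * h
V = 8 * 3.1 * 9
V = 24.8 * 9
V = 223.2
223.2 mm^3


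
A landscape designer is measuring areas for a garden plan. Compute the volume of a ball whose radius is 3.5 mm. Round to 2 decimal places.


Shape: sphere
Radius r = 3.5 mm
Formula: V = (4/3) * pi * r^3
r^3 = 42.875
(4/3) * 42.875 = 57.166667
V = 57.166667 * pi
V = 179.59
179.59 mm^3


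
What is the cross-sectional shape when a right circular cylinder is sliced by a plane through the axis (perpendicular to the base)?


Solid: right circular cylinder
Cutting plane: through the axis (perpendicular to the base)
Visualize the intersection of the plane with the solid's surface.
The boundary of the cut region is a rectangle.
rectangle


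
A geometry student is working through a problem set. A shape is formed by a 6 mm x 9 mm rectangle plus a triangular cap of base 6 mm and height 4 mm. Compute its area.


Composite shape: rectangle + triangle
Rectangle area = 6 * 9 = 54
Triangle area = 0.5 * 6 * 4 = 12
Total = 54 + 12
Total = 66
66 mm^2


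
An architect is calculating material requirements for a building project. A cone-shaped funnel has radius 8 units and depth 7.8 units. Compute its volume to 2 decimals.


Shape: cone
Radius r = 8 units, Height h = 7.8 units
Formula: V = (1/3) * pi * r^2 * h
r^2 = 64
pi * r^2 * h = pi * 64 * 7.8 = 499.2 * pi
V = 499.2 * pi / 3
V = 522.76
522.76 units^3


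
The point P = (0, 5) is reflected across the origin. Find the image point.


Transformation: reflection
Original point: (0, 5)
Rule for reflection through the origin: (x, y) -> (-x, -y)
Apply: (0, 5) -> (0, -5)
(0, -5)


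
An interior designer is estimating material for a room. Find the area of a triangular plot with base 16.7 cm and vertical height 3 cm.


Shape: triangle
Base b = 16.7 cm, Height h = 3 cm
Formula: A = (1/2) * b * h
A = 0.5 * 16.7 * 3
A = 0.5 * 50.1
A = 25.05
25.05 cm^2


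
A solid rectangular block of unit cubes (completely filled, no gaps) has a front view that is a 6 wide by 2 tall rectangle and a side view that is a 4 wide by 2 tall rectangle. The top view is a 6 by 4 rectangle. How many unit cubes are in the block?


Orthographic views of a solid rectangular block:
Front view 6 x 2 -> length = 6, height = 2
Side view 4 x 2 -> width = 4, height = 2 (consistent)
Top view 6 x 4 -> confirms length = 6, width = 4
The block is 6 x 4 x 2.
Total unit cubes = 6 * 4 * 2 = 48
48 unit cubes


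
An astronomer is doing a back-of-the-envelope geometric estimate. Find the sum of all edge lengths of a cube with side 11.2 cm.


Shape: cube
Side s = 11.2 cm
A cube has 12 edges, all equal.
Formula: total edge length = 12 * s
Total = 12 * 11.2
Total = 134.4
134.4 cm


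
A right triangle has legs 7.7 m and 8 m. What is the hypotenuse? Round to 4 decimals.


Shape: right triangle
Legs a = 7.7 m, b = 8 m
Formula: c = sqrt(a^2 + b^2)
a^2 = 59.29, b^2 = 64
a^2 + b^2 = 123.29
c = sqrt(123.29)
c = 11.1036
11.1036 m


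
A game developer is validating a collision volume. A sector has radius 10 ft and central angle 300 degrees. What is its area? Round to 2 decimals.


Shape: circular sector
Radius r = 10 ft, Angle = 300 degrees
Formula: A = (angle/360) * pi * r^2
r^2 = 100
Fraction of circle = 300/360
A = (300/360) * pi * 100
A = 83.333333 * pi
A = 261.8
261.8 ft^2


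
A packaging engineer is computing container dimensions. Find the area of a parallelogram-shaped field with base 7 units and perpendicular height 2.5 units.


Shape: parallelogram
Base b = 7 units, Height h = 2.5 units
Formula: A = b * h
A = 7 * 2.5
A = 17.5
17.5 units^2


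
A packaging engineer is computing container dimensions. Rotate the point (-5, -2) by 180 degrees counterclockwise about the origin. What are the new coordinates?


Transformation: rotation about the origin
Original point: (-5, -2)
Rule for 180 deg: (x, y) -> (-x, -y)
Apply: (-5, -2) -> (5, 2)
(5, 2)


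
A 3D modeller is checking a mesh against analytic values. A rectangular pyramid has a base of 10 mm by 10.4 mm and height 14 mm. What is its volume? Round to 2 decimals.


Shape: rectangular pyramid
Base: 10 mm x 10.4 mm, Height h = 14 mm
Formula: V = (1/3) * base_area * h
base_area = 10 * 10.4 = 104
base_area * h = 104 * 14 = 1456
V = 1456 / 3
V = 485.33
485.33 mm^3


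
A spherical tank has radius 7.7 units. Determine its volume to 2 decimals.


Shape: sphere
Radius r = 7.7 units
Formula: V = (4/3) * pi * r^3
r^3 = 456.533
(4/3) * 456.533 = 608.710667
V = 608.710667 * pi
V = 1912.32
1912.32 units^3


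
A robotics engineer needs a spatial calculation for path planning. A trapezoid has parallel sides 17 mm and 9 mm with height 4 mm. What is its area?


Shape: trapezoid
Parallel sides a = 17 mm, b = 9 mm; Height h = 4 mm
Formula: A = (a + b) * h / 2
a + b = 17 + 9 = 26
A = 26 * 4 / 2
A = 104 / 2
A = 52
52 mm^2


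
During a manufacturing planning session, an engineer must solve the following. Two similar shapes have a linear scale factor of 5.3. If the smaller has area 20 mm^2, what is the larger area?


Linear scale factor k = 5.3
Original area = 20 mm^2
Rule: under a linear scaling by k, areas scale by k^2.
k^2 = 5.3^2 = 28.09
New area = 20 * 28.09
New area = 561.8
561.8 mm^2


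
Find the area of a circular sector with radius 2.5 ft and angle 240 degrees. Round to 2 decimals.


Shape: circular sector
Radius r = 2.5 ft, Angle = 240 degrees
Formula: A = (angle/360) * pi * r^2
r^2 = 6.25
Fraction of circle = 240/360
A = (240/360) * pi * 6.25
A = 4.166667 * pi
A = 13.09
13.09 ft^2


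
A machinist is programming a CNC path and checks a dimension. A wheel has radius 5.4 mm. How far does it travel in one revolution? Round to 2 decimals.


Shape: circle
Radius r = 5.4 mm
Formula: C = 2 * pi * r
C = 2 * pi * 5.4
C = 10.8 * pi
C = 33.93
33.93 mm


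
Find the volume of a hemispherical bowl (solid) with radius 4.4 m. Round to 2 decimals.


Shape: hemisphere (half of a sphere)
Radius r = 4.4 m
Formula: V = (1/2) * (4/3) * pi * r^3 = (2/3) * pi * r^3
r^3 = 85.184
(2/3) * 85.184 = 56.789333
V = 56.789333 * pi
V = 178.41
178.41 m^3


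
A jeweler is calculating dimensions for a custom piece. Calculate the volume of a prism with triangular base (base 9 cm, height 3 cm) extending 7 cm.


Shape: triangular prism
Triangle base = 9 cm, triangle height = 3 cm, prism length L = 7 cm
Formula: V = (1/2 * b * h_tri) * L
Cross-section area = 0.5 * 9 * 3 = 13.5
V = 13.5 * 7
V = 94.5
94.5 cm^3


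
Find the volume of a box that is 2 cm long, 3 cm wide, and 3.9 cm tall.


Shape: rectangular prism
l = 2 cm, w = 3 cm, h = 3.9 cm
Formula: V = l * w * h
V = 2 * 3 * 3.9
V = 6 * 3.9
V = 23.4
23.4 cm^3


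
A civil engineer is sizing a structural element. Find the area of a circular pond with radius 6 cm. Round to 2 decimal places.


Shape: circle
Radius r = 6 cm
Formula: A = pi * r^2
r^2 = 6^2 = 36
A = pi * 36
A = 113.1
113.1 cm^2


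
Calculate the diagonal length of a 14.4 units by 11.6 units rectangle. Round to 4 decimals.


Shape: rectangle (diagonal via Pythagoras)
Sides: 14.4 units and 11.6 units
Formula: d = sqrt(l^2 + w^2)
l^2 = 207.36, w^2 = 134.56
l^2 + w^2 = 341.92
d = sqrt(341.92)
d = 18.4911
18.4911 units


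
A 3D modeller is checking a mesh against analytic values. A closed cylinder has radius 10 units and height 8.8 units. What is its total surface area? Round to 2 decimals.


Shape: closed cylinder
Radius r = 10 units, Height h = 8.8 units
Formula: SA = 2*pi*r^2 + 2*pi*r*h = 2*pi*r*(r + h)
r + h = 18.8
2 * r * (r + h) = 2 * 10 * 18.8 = 376
SA = 376 * pi
SA = 1181.24
1181.24 units^2


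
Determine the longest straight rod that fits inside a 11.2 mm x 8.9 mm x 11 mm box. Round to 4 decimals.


Shape: rectangular box (space diagonal)
l = 11.2 mm, w = 8.9 mm, h = 11 mm
Visualize: the diagonal of the base, then a right triangle with that diagonal and the height.
Formula: d = sqrt(l^2 + w^2 + h^2)
l^2 + w^2 + h^2 = 125.44 + 79.21 + 121 = 325.65
d = sqrt(325.65)
d = 18.0458
18.0458 mm


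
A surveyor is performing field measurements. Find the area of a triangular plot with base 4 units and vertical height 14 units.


Shape: triangle
Base b = 4 units, Height h = 14 units
Formula: A = (1/2) * b * h
A = 0.5 * 4 * 14
A = 0.5 * 56
A = 28
28 units^2


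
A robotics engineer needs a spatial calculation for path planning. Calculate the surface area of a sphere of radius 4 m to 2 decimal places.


Shape: sphere
Radius r = 4 m
Formula: SA = 4 * pi * r^2
r^2 = 16
SA = 4 * pi * 16
SA = 64 * pi
SA = 201.06
201.06 m^2


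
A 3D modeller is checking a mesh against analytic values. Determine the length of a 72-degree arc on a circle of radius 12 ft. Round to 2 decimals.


Shape: circular arc
Radius r = 12 ft, Angle = 72 degrees
Formula: L = (angle/360) * 2 * pi * r
2 * pi * r = 24 * pi
L = (72/360) * 24 * pi
L = 4.8 * pi
L = 15.08
15.08 ft


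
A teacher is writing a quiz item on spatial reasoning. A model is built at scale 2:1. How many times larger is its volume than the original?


Linear scale factor k = 2
Rule: under a linear scaling by k, volumes scale by k^3.
k^3 = 2 * 2 * 2
k^3 = 4 * 2
k^3 = 8
Volume scales by a factor of 8.
8 (dimensionless)


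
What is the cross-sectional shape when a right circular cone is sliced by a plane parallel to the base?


Solid: right circular cone
Cutting plane: parallel to the base
Visualize the intersection of the plane with the solid's surface.
The boundary of the cut region is a circle.
circle


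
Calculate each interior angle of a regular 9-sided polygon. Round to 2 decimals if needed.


Shape: regular nonagon (9 sides)
Formula: interior angle = (n - 2) * 180 / n
(n - 2) = 7
(n - 2) * 180 = 1260
angle = 1260 / 9
angle = 140
140 degrees


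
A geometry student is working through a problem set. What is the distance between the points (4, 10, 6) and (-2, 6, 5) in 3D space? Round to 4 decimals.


3D distance between two points
P1 = (4, 10, 6), P2 = (-2, 6, 5)
Formula: d = sqrt((x2-x1)^2 + (y2-y1)^2 + (z2-z1)^2)
dx = -2 - 4 = -6
dy = 6 - 10 = -4
dz = 5 - 6 = -1
dx^2 + dy^2 + dz^2 = 36 + 16 + 1 = 53
d = sqrt(53)
d = 7.2801
7.2801 units


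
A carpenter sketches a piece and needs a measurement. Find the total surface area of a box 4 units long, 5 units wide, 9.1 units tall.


Shape: rectangular prism
l = 4 units, w = 5 units, h = 9.1 units
Formula: SA = 2(lw + lh + wh)
lw = 20, lh = 36.4, wh = 45.5
lw + lh + wh = 101.9
SA = 2 * 101.9
SA = 203.8
203.8 units^2
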